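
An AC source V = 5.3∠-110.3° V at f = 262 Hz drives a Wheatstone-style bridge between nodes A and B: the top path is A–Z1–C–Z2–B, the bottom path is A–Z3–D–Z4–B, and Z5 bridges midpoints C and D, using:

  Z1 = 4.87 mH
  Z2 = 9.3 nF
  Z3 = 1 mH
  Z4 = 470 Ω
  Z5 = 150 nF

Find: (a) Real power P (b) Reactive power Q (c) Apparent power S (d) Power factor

Step 1 — Angular frequency: ω = 2π·f = 2π·262 = 1646 rad/s.
Step 2 — Component impedances:
  Z1: Z = jωL = j·1646·0.00487 = 0 + j8.017 Ω
  Z2: Z = 1/(jωC) = -j/(ω·C) = 0 - j6.532e+04 Ω
  Z3: Z = jωL = j·1646·0.001 = 0 + j1.646 Ω
  Z4: Z = R = 470 Ω
  Z5: Z = 1/(jωC) = -j/(ω·C) = 0 - j4050 Ω
Step 3 — Bridge requires nodal analysis (the Z5 bridge couples midpoints C and D, so the two paths cannot be reduced to a simple series/parallel combination). Setting node B to ground and injecting 1 A at node A, the 3-node admittance system at A, C, D solves to V_A = Z_AB = 470 - j1.735 Ω = 470∠-0.2° Ω.
Step 4 — Source phasor: V = 5.3∠-110.3° V = -1.839 - j4.971 V.
Step 5 — Current: I = V / Z = -0.003873 - j0.01059 A = 0.01128∠-110.1° A.
Step 6 — Complex power: S = V·I* = 0.05977 - j0.0002207 VA.
Step 7 — Real power: P = Re(S) = 0.05977 W.
Step 8 — Reactive power: Q = Im(S) = -0.0002207 VAR.
Step 9 — Apparent power: |S| = 0.05977 VA.
Step 10 — Power factor: PF = P/|S| = 1 (leading).

(a) P = 0.05977 W  (b) Q = -0.0002207 VAR  (c) S = 0.05977 VA  (d) PF = 1 (leading)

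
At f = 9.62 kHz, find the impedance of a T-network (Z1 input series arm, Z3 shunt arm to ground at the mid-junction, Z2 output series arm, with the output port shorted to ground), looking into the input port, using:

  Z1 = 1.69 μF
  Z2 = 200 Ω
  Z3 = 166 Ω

Step 1 — Angular frequency: ω = 2π·f = 2π·9620 = 6.044e+04 rad/s.
Step 2 — Component impedances:
  Z1: Z = 1/(jωC) = -j/(ω·C) = 0 - j9.789 Ω
  Z2: Z = R = 200 Ω
  Z3: Z = R = 166 Ω
Step 3 — With the output port shorted to ground, the output series arm Z2 runs from the junction to ground; the shunt arm Z3 also runs from the junction to ground. They appear in parallel: Z3 || Z2 = 90.71 Ω.
Step 4 — Series with input arm Z1: Z_in = Z1 + (Z3 || Z2) = 90.71 - j9.789 Ω = 91.24∠-6.2° Ω.

Z = 90.71 - j9.789 Ω = 91.24∠-6.2° Ω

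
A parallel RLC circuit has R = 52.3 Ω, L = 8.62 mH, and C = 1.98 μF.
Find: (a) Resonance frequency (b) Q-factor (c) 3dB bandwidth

Step 1 — Resonance: ω₀ = 1/√(LC) = 1/√(0.00862·1.98e-06) = 7654 rad/s.
Step 2 — f₀ = ω₀/(2π) = 1218 Hz.
Step 3 — Parallel Q: Q = R/(ω₀L) = 52.3/(7654·0.00862) = 0.7926.
Step 4 — Bandwidth: Δω = ω₀/Q = 9657 rad/s; BW = Δω/(2π) = 1537 Hz.

(a) f₀ = 1218 Hz  (b) Q = 0.7926  (c) BW = 1537 Hz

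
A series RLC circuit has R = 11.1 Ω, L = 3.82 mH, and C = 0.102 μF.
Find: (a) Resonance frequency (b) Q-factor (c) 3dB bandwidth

Step 1 — Resonance: ω₀ = 1/√(LC) = 1/√(0.00382·1.02e-07) = 5.066e+04 rad/s.
Step 2 — f₀ = ω₀/(2π) = 8063 Hz.
Step 3 — Series Q: Q = ω₀L/R = 5.066e+04·0.00382/11.1 = 17.43.
Step 4 — Bandwidth: Δω = ω₀/Q = 2906 rad/s; BW = Δω/(2π) = 462.5 Hz.

(a) f₀ = 8063 Hz  (b) Q = 17.43  (c) BW = 462.5 Hz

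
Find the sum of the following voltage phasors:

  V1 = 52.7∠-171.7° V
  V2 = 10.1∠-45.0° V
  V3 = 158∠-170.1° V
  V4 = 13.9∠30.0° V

Step 1 — Convert each phasor to rectangular form:
  V1 = 52.7·(cos(-171.7°) + j·sin(-171.7°)) = -52.15 - j7.608 V
  V2 = 10.1·(cos(-45.0°) + j·sin(-45.0°)) = 7.142 - j7.142 V
  V3 = 158·(cos(-170.1°) + j·sin(-170.1°)) = -155.6 - j27.16 V
  V4 = 13.9·(cos(30.0°) + j·sin(30.0°)) = 12.04 + j6.95 V
Step 2 — Sum components: V_total = -188.6 - j34.96 V.
Step 3 — Convert to polar: |V_total| = 191.8 V, ∠V_total = -169.5°.

V_total = 191.8∠-169.5° V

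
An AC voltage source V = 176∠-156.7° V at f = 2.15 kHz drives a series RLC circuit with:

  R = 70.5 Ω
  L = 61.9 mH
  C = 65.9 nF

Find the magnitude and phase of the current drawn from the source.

Step 1 — Angular frequency: ω = 2π·f = 2π·2150 = 1.351e+04 rad/s.
Step 2 — Component impedances:
  R: Z = R = 70.5 Ω
  L: Z = jωL = j·1.351e+04·0.0619 = 0 + j836.2 Ω
  C: Z = 1/(jωC) = -j/(ω·C) = 0 - j1123 Ω
Step 3 — Series combination: Z_total = R + L + C = 70.5 - j287.1 Ω = 295.6∠-76.2° Ω.
Step 4 — Source phasor: V = 176∠-156.7° V = -161.6 - j69.62 V.
Step 5 — Ohm's law: I = V / Z_total = (-161.6 - j69.62) / (70.5 - j287.1) = 0.0983 - j0.5872 A.
Step 6 — Convert to polar: |I| = 0.5953 A, ∠I = -80.5°.

I = 0.5953∠-80.5° A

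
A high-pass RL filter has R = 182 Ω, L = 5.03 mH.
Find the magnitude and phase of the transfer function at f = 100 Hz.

Step 1 — Angular frequency: ω = 2π·100 = 628.3 rad/s.
Step 2 — Transfer function: H(jω) = jωL/(R + jωL).
Step 3 — Numerator jωL = j·3.16; denominator R + jωL = 182 + j3.16.
Step 4 — H = 0.0003015 + j0.01736.
Step 5 — Magnitude: |H| = 0.01736 (-35.2 dB); phase: φ = 89.0°.

|H| = 0.01736 (-35.2 dB), φ = 89.0°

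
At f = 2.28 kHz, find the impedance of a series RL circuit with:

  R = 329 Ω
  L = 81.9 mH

Step 1 — Angular frequency: ω = 2π·f = 2π·2280 = 1.433e+04 rad/s.
Step 2 — Component impedances:
  R: Z = R = 329 Ω
  L: Z = jωL = j·1.433e+04·0.0819 = 0 + j1173 Ω
Step 3 — Series combination: Z_total = R + L = 329 + j1173 Ω = 1219∠74.3° Ω.

Z = 329 + j1173 Ω = 1219∠74.3° Ω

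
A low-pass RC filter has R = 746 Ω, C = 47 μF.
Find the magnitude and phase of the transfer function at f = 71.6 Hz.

Step 1 — Angular frequency: ω = 2π·71.6 = 449.9 rad/s.
Step 2 — Transfer function: H(jω) = 1/(1 + jωRC).
Step 3 — Denominator: 1 + jωRC = 1 + j·449.9·746·4.7e-05 = 1 + j15.77.
Step 4 — H = 0.004003 - j0.06314.
Step 5 — Magnitude: |H| = 0.06327 (-24.0 dB); phase: φ = -86.4°.

|H| = 0.06327 (-24.0 dB), φ = -86.4°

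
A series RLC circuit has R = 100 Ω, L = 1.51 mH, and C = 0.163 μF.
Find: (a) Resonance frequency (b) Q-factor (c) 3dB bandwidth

Step 1 — Resonance: ω₀ = 1/√(LC) = 1/√(0.00151·1.63e-07) = 6.374e+04 rad/s.
Step 2 — f₀ = ω₀/(2π) = 1.014e+04 Hz.
Step 3 — Series Q: Q = ω₀L/R = 6.374e+04·0.00151/100 = 0.9625.
Step 4 — Bandwidth: Δω = ω₀/Q = 6.623e+04 rad/s; BW = Δω/(2π) = 1.054e+04 Hz.

(a) f₀ = 1.014e+04 Hz  (b) Q = 0.9625  (c) BW = 1.054e+04 Hz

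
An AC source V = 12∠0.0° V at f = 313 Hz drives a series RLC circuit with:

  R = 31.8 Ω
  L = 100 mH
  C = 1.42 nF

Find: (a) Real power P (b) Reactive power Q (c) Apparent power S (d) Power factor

Step 1 — Angular frequency: ω = 2π·f = 2π·313 = 1967 rad/s.
Step 2 — Component impedances:
  R: Z = R = 31.8 Ω
  L: Z = jωL = j·1967·0.1 = 0 + j196.7 Ω
  C: Z = 1/(jωC) = -j/(ω·C) = 0 - j3.581e+05 Ω
Step 3 — Series combination: Z_total = R + L + C = 31.8 - j3.579e+05 Ω = 3.579e+05∠-90.0° Ω.
Step 4 — Source phasor: V = 12∠0.0° V = 12 V.
Step 5 — Current: I = V / Z = 2.979e-09 + j3.353e-05 A = 3.353e-05∠90.0° A.
Step 6 — Complex power: S = V·I* = 3.575e-08 - j0.0004024 VA.
Step 7 — Real power: P = Re(S) = 3.575e-08 W.
Step 8 — Reactive power: Q = Im(S) = -0.0004024 VAR.
Step 9 — Apparent power: |S| = 0.0004024 VA.
Step 10 — Power factor: PF = P/|S| = 8.885e-05 (leading).

(a) P = 3.575e-08 W  (b) Q = -0.0004024 VAR  (c) S = 0.0004024 VA  (d) PF = 8.885e-05 (leading)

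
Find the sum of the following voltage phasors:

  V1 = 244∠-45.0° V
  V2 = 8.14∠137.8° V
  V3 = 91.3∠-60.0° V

Step 1 — Convert each phasor to rectangular form:
  V1 = 244·(cos(-45.0°) + j·sin(-45.0°)) = 172.5 - j172.5 V
  V2 = 8.14·(cos(137.8°) + j·sin(137.8°)) = -6.03 + j5.468 V
  V3 = 91.3·(cos(-60.0°) + j·sin(-60.0°)) = 45.65 - j79.07 V
Step 2 — Sum components: V_total = 212.2 - j246.1 V.
Step 3 — Convert to polar: |V_total| = 324.9 V, ∠V_total = -49.2°.

V_total = 324.9∠-49.2° V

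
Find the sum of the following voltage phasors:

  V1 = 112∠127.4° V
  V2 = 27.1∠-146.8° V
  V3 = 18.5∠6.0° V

Step 1 — Convert each phasor to rectangular form:
  V1 = 112·(cos(127.4°) + j·sin(127.4°)) = -68.03 + j88.97 V
  V2 = 27.1·(cos(-146.8°) + j·sin(-146.8°)) = -22.68 - j14.84 V
  V3 = 18.5·(cos(6.0°) + j·sin(6.0°)) = 18.4 + j1.934 V
Step 2 — Sum components: V_total = -72.3 + j76.07 V.
Step 3 — Convert to polar: |V_total| = 104.9 V, ∠V_total = 133.5°.

V_total = 104.9∠133.5° V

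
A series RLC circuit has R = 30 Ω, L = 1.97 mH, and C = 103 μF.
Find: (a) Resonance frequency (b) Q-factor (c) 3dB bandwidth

Step 1 — Resonance condition Im(Z)=0 gives ω₀ = 1/√(LC).
Step 2 — ω₀ = 1/√(0.00197·0.000103) = 2220 rad/s.
Step 3 — f₀ = ω₀/(2π) = 353.3 Hz.
Step 4 — Series Q: Q = ω₀L/R = 2220·0.00197/30 = 0.1458.
Step 5 — 3dB bandwidth: Δω = ω₀/Q = 1.523e+04 rad/s; BW = Δω/(2π) = 2424 Hz.

(a) f₀ = 353.3 Hz  (b) Q = 0.1458  (c) BW = 2424 Hz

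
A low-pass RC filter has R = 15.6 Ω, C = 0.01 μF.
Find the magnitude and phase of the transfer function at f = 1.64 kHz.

Step 1 — Angular frequency: ω = 2π·1640 = 1.03e+04 rad/s.
Step 2 — Transfer function: H(jω) = 1/(1 + jωRC).
Step 3 — Denominator: 1 + jωRC = 1 + j·1.03e+04·15.6·1e-08 = 1 + j0.001607.
Step 4 — H = 1 - j0.001607.
Step 5 — Magnitude: |H| = 1 (-0.0 dB); phase: φ = -0.1°.

|H| = 1 (-0.0 dB), φ = -0.1°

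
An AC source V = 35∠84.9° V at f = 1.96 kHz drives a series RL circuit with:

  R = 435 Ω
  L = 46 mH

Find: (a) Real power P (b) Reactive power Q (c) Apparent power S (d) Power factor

Step 1 — Angular frequency: ω = 2π·f = 2π·1960 = 1.232e+04 rad/s.
Step 2 — Component impedances:
  R: Z = R = 435 Ω
  L: Z = jωL = j·1.232e+04·0.046 = 0 + j566.5 Ω
Step 3 — Series combination: Z_total = R + L = 435 + j566.5 Ω = 714.2∠52.5° Ω.
Step 4 — Source phasor: V = 35∠84.9° V = 3.111 + j34.86 V.
Step 5 — Current: I = V / Z = 0.04137 + j0.02627 A = 0.049∠32.4° A.
Step 6 — Complex power: S = V·I* = 1.045 + j1.36 VA.
Step 7 — Real power: P = Re(S) = 1.045 W.
Step 8 — Reactive power: Q = Im(S) = 1.36 VAR.
Step 9 — Apparent power: |S| = 1.715 VA.
Step 10 — Power factor: PF = P/|S| = 0.609 (lagging).

(a) P = 1.045 W  (b) Q = 1.36 VAR  (c) S = 1.715 VA  (d) PF = 0.609 (lagging)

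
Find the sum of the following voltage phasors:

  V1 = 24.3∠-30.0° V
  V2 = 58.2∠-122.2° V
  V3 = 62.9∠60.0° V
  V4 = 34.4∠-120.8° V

Step 1 — Convert each phasor to rectangular form:
  V1 = 24.3·(cos(-30.0°) + j·sin(-30.0°)) = 21.04 - j12.15 V
  V2 = 58.2·(cos(-122.2°) + j·sin(-122.2°)) = -31.01 - j49.25 V
  V3 = 62.9·(cos(60.0°) + j·sin(60.0°)) = 31.45 + j54.47 V
  V4 = 34.4·(cos(-120.8°) + j·sin(-120.8°)) = -17.61 - j29.55 V
Step 2 — Sum components: V_total = 3.867 - j36.47 V.
Step 3 — Convert to polar: |V_total| = 36.68 V, ∠V_total = -83.9°.

V_total = 36.68∠-83.9° V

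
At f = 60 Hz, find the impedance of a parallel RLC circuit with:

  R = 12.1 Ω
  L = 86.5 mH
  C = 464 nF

Step 1 — Angular frequency: ω = 2π·f = 2π·60 = 377 rad/s.
Step 2 — Component impedances:
  R: Z = R = 12.1 Ω
  L: Z = jωL = j·377·0.0865 = 0 + j32.61 Ω
  C: Z = 1/(jωC) = -j/(ω·C) = 0 - j5717 Ω
Step 3 — Parallel combination: 1/Z_total = 1/R + 1/L + 1/C; Z_total = 10.65 + j3.929 Ω = 11.35∠20.3° Ω.

Z = 10.65 + j3.929 Ω = 11.35∠20.3° Ω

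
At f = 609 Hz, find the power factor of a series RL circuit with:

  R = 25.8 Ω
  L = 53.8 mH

Step 1 — Angular frequency: ω = 2π·f = 2π·609 = 3826 rad/s.
Step 2 — Component impedances:
  R: Z = R = 25.8 Ω
  L: Z = jωL = j·3826·0.0538 = 0 + j205.9 Ω
Step 3 — Series combination: Z_total = R + L = 25.8 + j205.9 Ω = 207.5∠82.9° Ω.
Step 4 — Power factor: PF = cos(φ) = Re(Z)/|Z| = 25.8/207.47 = 0.1244.
Step 5 — Type: Im(Z) = 205.9 ⇒ lagging (phase φ = 82.9°).

PF = 0.1244 (lagging, φ = 82.9°)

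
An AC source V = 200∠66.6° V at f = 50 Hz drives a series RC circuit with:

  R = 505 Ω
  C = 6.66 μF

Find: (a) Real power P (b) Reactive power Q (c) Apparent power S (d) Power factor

Step 1 — Angular frequency: ω = 2π·f = 2π·50 = 314.2 rad/s.
Step 2 — Component impedances:
  R: Z = R = 505 Ω
  C: Z = 1/(jωC) = -j/(ω·C) = 0 - j477.9 Ω
Step 3 — Series combination: Z_total = R + C = 505 - j477.9 Ω = 695.3∠-43.4° Ω.
Step 4 — Source phasor: V = 200∠66.6° V = 79.43 + j183.6 V.
Step 5 — Current: I = V / Z = -0.09849 + j0.2703 A = 0.2876∠110.0° A.
Step 6 — Complex power: S = V·I* = 41.78 - j39.54 VA.
Step 7 — Real power: P = Re(S) = 41.78 W.
Step 8 — Reactive power: Q = Im(S) = -39.54 VAR.
Step 9 — Apparent power: |S| = 57.53 VA.
Step 10 — Power factor: PF = P/|S| = 0.7263 (leading).

(a) P = 41.78 W  (b) Q = -39.54 VAR  (c) S = 57.53 VA  (d) PF = 0.7263 (leading)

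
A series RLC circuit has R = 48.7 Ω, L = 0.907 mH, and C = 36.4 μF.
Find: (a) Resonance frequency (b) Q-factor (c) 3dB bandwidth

Step 1 — Resonance condition Im(Z)=0 gives ω₀ = 1/√(LC).
Step 2 — ω₀ = 1/√(0.000907·3.64e-05) = 5504 rad/s.
Step 3 — f₀ = ω₀/(2π) = 875.9 Hz.
Step 4 — Series Q: Q = ω₀L/R = 5504·0.000907/48.7 = 0.1025.
Step 5 — 3dB bandwidth: Δω = ω₀/Q = 5.369e+04 rad/s; BW = Δω/(2π) = 8546 Hz.

(a) f₀ = 875.9 Hz  (b) Q = 0.1025  (c) BW = 8546 Hz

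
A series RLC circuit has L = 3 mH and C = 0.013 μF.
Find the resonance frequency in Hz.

Step 1 — Resonance condition Im(Z)=0 gives ω₀ = 1/√(LC).
Step 2 — ω₀ = 1/√(0.003·1.3e-08) = 1.601e+05 rad/s.
Step 3 — f₀ = ω₀/(2π) = 2.549e+04 Hz.

f₀ = 2.549e+04 Hz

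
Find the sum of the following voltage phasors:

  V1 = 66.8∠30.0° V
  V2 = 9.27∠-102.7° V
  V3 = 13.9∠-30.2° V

Step 1 — Convert each phasor to rectangular form:
  V1 = 66.8·(cos(30.0°) + j·sin(30.0°)) = 57.85 + j33.4 V
  V2 = 9.27·(cos(-102.7°) + j·sin(-102.7°)) = -2.038 - j9.043 V
  V3 = 13.9·(cos(-30.2°) + j·sin(-30.2°)) = 12.01 - j6.992 V
Step 2 — Sum components: V_total = 67.83 + j17.36 V.
Step 3 — Convert to polar: |V_total| = 70.01 V, ∠V_total = 14.4°.

V_total = 70.01∠14.4° V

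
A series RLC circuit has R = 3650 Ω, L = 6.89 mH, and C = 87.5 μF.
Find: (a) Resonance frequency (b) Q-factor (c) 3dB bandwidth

Step 1 — Resonance condition Im(Z)=0 gives ω₀ = 1/√(LC).
Step 2 — ω₀ = 1/√(0.00689·8.75e-05) = 1288 rad/s.
Step 3 — f₀ = ω₀/(2π) = 205 Hz.
Step 4 — Series Q: Q = ω₀L/R = 1288·0.00689/3650 = 0.002431.
Step 5 — 3dB bandwidth: Δω = ω₀/Q = 5.298e+05 rad/s; BW = Δω/(2π) = 8.431e+04 Hz.

(a) f₀ = 205 Hz  (b) Q = 0.002431  (c) BW = 8.431e+04 Hz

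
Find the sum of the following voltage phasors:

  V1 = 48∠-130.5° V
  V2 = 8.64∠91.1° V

Step 1 — Convert each phasor to rectangular form:
  V1 = 48·(cos(-130.5°) + j·sin(-130.5°)) = -31.17 - j36.5 V
  V2 = 8.64·(cos(91.1°) + j·sin(91.1°)) = -0.1659 + j8.638 V
Step 2 — Sum components: V_total = -31.34 - j27.86 V.
Step 3 — Convert to polar: |V_total| = 41.93 V, ∠V_total = -138.4°.

V_total = 41.93∠-138.4° V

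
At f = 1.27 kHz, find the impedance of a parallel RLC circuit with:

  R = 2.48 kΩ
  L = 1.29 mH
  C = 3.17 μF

Step 1 — Angular frequency: ω = 2π·f = 2π·1270 = 7980 rad/s.
Step 2 — Component impedances:
  R: Z = R = 2480 Ω
  L: Z = jωL = j·7980·0.00129 = 0 + j10.29 Ω
  C: Z = 1/(jωC) = -j/(ω·C) = 0 - j39.53 Ω
Step 3 — Parallel combination: 1/Z_total = 1/R + 1/L + 1/C; Z_total = 0.0781 + j13.92 Ω = 13.92∠89.7° Ω.

Z = 0.0781 + j13.92 Ω = 13.92∠89.7° Ω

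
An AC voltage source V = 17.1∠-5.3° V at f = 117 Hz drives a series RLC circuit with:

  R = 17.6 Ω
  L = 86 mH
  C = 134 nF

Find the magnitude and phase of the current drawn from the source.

Step 1 — Angular frequency: ω = 2π·f = 2π·117 = 735.1 rad/s.
Step 2 — Component impedances:
  R: Z = R = 17.6 Ω
  L: Z = jωL = j·735.1·0.086 = 0 + j63.22 Ω
  C: Z = 1/(jωC) = -j/(ω·C) = 0 - j1.015e+04 Ω
Step 3 — Series combination: Z_total = R + L + C = 17.6 - j1.009e+04 Ω = 1.009e+04∠-89.9° Ω.
Step 4 — Source phasor: V = 17.1∠-5.3° V = 17.03 - j1.58 V.
Step 5 — Ohm's law: I = V / Z_total = (17.03 - j1.58) / (17.6 - j1.009e+04) = 0.0001595 + j0.001688 A.
Step 6 — Convert to polar: |I| = 0.001695 A, ∠I = 84.6°.

I = 0.001695∠84.6° A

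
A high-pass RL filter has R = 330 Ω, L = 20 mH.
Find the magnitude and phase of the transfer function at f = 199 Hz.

Step 1 — Angular frequency: ω = 2π·199 = 1250 rad/s.
Step 2 — Transfer function: H(jω) = jωL/(R + jωL).
Step 3 — Numerator jωL = j·25.01; denominator R + jωL = 330 + j25.01.
Step 4 — H = 0.00571 + j0.07535.
Step 5 — Magnitude: |H| = 0.07556 (-22.4 dB); phase: φ = 85.7°.

|H| = 0.07556 (-22.4 dB), φ = 85.7°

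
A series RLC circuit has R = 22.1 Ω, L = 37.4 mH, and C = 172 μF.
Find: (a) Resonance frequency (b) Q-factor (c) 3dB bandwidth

Step 1 — Resonance: ω₀ = 1/√(LC) = 1/√(0.0374·0.000172) = 394.3 rad/s.
Step 2 — f₀ = ω₀/(2π) = 62.75 Hz.
Step 3 — Series Q: Q = ω₀L/R = 394.3·0.0374/22.1 = 0.6672.
Step 4 — Bandwidth: Δω = ω₀/Q = 590.9 rad/s; BW = Δω/(2π) = 94.05 Hz.

(a) f₀ = 62.75 Hz  (b) Q = 0.6672  (c) BW = 94.05 Hz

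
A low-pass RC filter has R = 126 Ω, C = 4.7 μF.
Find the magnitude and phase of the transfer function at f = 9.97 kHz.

Step 1 — Angular frequency: ω = 2π·9970 = 6.264e+04 rad/s.
Step 2 — Transfer function: H(jω) = 1/(1 + jωRC).
Step 3 — Denominator: 1 + jωRC = 1 + j·6.264e+04·126·4.7e-06 = 1 + j37.1.
Step 4 — H = 0.0007261 - j0.02694.
Step 5 — Magnitude: |H| = 0.02695 (-31.4 dB); phase: φ = -88.5°.

|H| = 0.02695 (-31.4 dB), φ = -88.5°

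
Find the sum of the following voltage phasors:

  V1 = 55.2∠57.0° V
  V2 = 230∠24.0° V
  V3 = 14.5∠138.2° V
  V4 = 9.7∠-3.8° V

Step 1 — Convert each phasor to rectangular form:
  V1 = 55.2·(cos(57.0°) + j·sin(57.0°)) = 30.06 + j46.29 V
  V2 = 230·(cos(24.0°) + j·sin(24.0°)) = 210.1 + j93.55 V
  V3 = 14.5·(cos(138.2°) + j·sin(138.2°)) = -10.81 + j9.665 V
  V4 = 9.7·(cos(-3.8°) + j·sin(-3.8°)) = 9.679 - j0.6429 V
Step 2 — Sum components: V_total = 239 + j148.9 V.
Step 3 — Convert to polar: |V_total| = 281.6 V, ∠V_total = 31.9°.

V_total = 281.6∠31.9° V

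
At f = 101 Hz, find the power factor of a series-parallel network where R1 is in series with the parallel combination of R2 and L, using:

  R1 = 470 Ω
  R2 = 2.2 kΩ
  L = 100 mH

Step 1 — Angular frequency: ω = 2π·f = 2π·101 = 634.6 rad/s.
Step 2 — Component impedances:
  R1: Z = R = 470 Ω
  R2: Z = R = 2200 Ω
  L: Z = jωL = j·634.6·0.1 = 0 + j63.46 Ω
Step 3 — Parallel branch: R2 || L = 1/(1/R2 + 1/L) = 1.829 + j63.41 Ω.
Step 4 — Series with R1: Z_total = R1 + (R2 || L) = 471.8 + j63.41 Ω = 476.1∠7.7° Ω.
Step 5 — Power factor: PF = cos(φ) = Re(Z)/|Z| = 471.83/476.07 = 0.9911.
Step 6 — Type: Im(Z) = 63.41 ⇒ lagging (phase φ = 7.7°).

PF = 0.9911 (lagging, φ = 7.7°)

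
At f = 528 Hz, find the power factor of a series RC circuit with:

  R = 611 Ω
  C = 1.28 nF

Step 1 — Angular frequency: ω = 2π·f = 2π·528 = 3318 rad/s.
Step 2 — Component impedances:
  R: Z = R = 611 Ω
  C: Z = 1/(jωC) = -j/(ω·C) = 0 - j2.355e+05 Ω
Step 3 — Series combination: Z_total = R + C = 611 - j2.355e+05 Ω = 2.355e+05∠-89.9° Ω.
Step 4 — Power factor: PF = cos(φ) = Re(Z)/|Z| = 611/2.3549e+05 = 0.002595.
Step 5 — Type: Im(Z) = -2.355e+05 ⇒ leading (phase φ = -89.9°).

PF = 0.002595 (leading, φ = -89.9°)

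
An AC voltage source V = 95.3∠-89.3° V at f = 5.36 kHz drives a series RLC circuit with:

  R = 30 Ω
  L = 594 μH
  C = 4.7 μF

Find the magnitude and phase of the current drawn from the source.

Step 1 — Angular frequency: ω = 2π·f = 2π·5360 = 3.368e+04 rad/s.
Step 2 — Component impedances:
  R: Z = R = 30 Ω
  L: Z = jωL = j·3.368e+04·0.000594 = 0 + j20 Ω
  C: Z = 1/(jωC) = -j/(ω·C) = 0 - j6.318 Ω
Step 3 — Series combination: Z_total = R + L + C = 30 + j13.69 Ω = 32.97∠24.5° Ω.
Step 4 — Source phasor: V = 95.3∠-89.3° V = 1.164 - j95.29 V.
Step 5 — Ohm's law: I = V / Z_total = (1.164 - j95.29) / (30 + j13.69) = -1.167 - j2.644 A.
Step 6 — Convert to polar: |I| = 2.89 A, ∠I = -113.8°.

I = 2.89∠-113.8° A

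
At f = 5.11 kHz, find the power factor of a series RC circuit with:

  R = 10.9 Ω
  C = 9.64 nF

Step 1 — Angular frequency: ω = 2π·f = 2π·5110 = 3.211e+04 rad/s.
Step 2 — Component impedances:
  R: Z = R = 10.9 Ω
  C: Z = 1/(jωC) = -j/(ω·C) = 0 - j3231 Ω
Step 3 — Series combination: Z_total = R + C = 10.9 - j3231 Ω = 3231∠-89.8° Ω.
Step 4 — Power factor: PF = cos(φ) = Re(Z)/|Z| = 10.9/3231 = 0.003374.
Step 5 — Type: Im(Z) = -3231 ⇒ leading (phase φ = -89.8°).

PF = 0.003374 (leading, φ = -89.8°)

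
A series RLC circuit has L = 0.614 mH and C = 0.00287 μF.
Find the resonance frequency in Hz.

Step 1 — Resonance condition Im(Z)=0 gives ω₀ = 1/√(LC).
Step 2 — ω₀ = 1/√(0.000614·2.87e-09) = 7.533e+05 rad/s.
Step 3 — f₀ = ω₀/(2π) = 1.199e+05 Hz.

f₀ = 1.199e+05 Hz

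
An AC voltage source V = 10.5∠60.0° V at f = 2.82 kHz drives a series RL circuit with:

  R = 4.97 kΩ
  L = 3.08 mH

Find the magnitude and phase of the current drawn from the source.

Step 1 — Angular frequency: ω = 2π·f = 2π·2820 = 1.772e+04 rad/s.
Step 2 — Component impedances:
  R: Z = R = 4970 Ω
  L: Z = jωL = j·1.772e+04·0.00308 = 0 + j54.57 Ω
Step 3 — Series combination: Z_total = R + L = 4970 + j54.57 Ω = 4970∠0.6° Ω.
Step 4 — Source phasor: V = 10.5∠60.0° V = 5.25 + j9.093 V.
Step 5 — Ohm's law: I = V / Z_total = (5.25 + j9.093) / (4970 + j54.57) = 0.001076 + j0.001818 A.
Step 6 — Convert to polar: |I| = 0.002113 A, ∠I = 59.4°.

I = 0.002113∠59.4° A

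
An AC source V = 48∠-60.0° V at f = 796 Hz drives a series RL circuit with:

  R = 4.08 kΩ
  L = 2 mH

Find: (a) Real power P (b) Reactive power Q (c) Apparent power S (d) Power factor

Step 1 — Angular frequency: ω = 2π·f = 2π·796 = 5001 rad/s.
Step 2 — Component impedances:
  R: Z = R = 4080 Ω
  L: Z = jωL = j·5001·0.002 = 0 + j10 Ω
Step 3 — Series combination: Z_total = R + L = 4080 + j10 Ω = 4080∠0.1° Ω.
Step 4 — Source phasor: V = 48∠-60.0° V = 24 - j41.57 V.
Step 5 — Current: I = V / Z = 0.005857 - j0.0102 A = 0.01176∠-60.1° A.
Step 6 — Complex power: S = V·I* = 0.5647 + j0.001384 VA.
Step 7 — Real power: P = Re(S) = 0.5647 W.
Step 8 — Reactive power: Q = Im(S) = 0.001384 VAR.
Step 9 — Apparent power: |S| = 0.5647 VA.
Step 10 — Power factor: PF = P/|S| = 1 (lagging).

(a) P = 0.5647 W  (b) Q = 0.001384 VAR  (c) S = 0.5647 VA  (d) PF = 1 (lagging)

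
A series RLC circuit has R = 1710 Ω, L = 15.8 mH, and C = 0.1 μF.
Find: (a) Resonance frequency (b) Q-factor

Step 1 — Resonance condition Im(Z)=0 gives ω₀ = 1/√(LC).
Step 2 — ω₀ = 1/√(0.0158·1e-07) = 2.516e+04 rad/s.
Step 3 — f₀ = ω₀/(2π) = 4004 Hz.
Step 4 — Series Q: Q = ω₀L/R = 2.516e+04·0.0158/1710 = 0.2325.

(a) f₀ = 4004 Hz  (b) Q = 0.2325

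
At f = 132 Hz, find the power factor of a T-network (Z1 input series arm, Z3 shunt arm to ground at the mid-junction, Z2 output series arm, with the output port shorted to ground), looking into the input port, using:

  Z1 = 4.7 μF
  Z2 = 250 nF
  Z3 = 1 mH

Step 1 — Angular frequency: ω = 2π·f = 2π·132 = 829.4 rad/s.
Step 2 — Component impedances:
  Z1: Z = 1/(jωC) = -j/(ω·C) = 0 - j256.5 Ω
  Z2: Z = 1/(jωC) = -j/(ω·C) = 0 - j4823 Ω
  Z3: Z = jωL = j·829.4·0.001 = 0 + j0.8294 Ω
Step 3 — With the output port shorted to ground, the output series arm Z2 runs from the junction to ground; the shunt arm Z3 also runs from the junction to ground. They appear in parallel: Z3 || Z2 = 0 + j0.8295 Ω.
Step 4 — Series with input arm Z1: Z_in = Z1 + (Z3 || Z2) = 0 - j255.7 Ω = 255.7∠-90.0° Ω.
Step 5 — Power factor: PF = cos(φ) = Re(Z)/|Z| = 0/255.7 = 0.
Step 6 — Type: Im(Z) = -255.7 ⇒ leading (phase φ = -90.0°).

PF = 0 (leading, φ = -90.0°)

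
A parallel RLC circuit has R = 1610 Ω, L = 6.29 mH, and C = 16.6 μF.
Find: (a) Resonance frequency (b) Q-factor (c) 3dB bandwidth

Step 1 — Resonance: ω₀ = 1/√(LC) = 1/√(0.00629·1.66e-05) = 3095 rad/s.
Step 2 — f₀ = ω₀/(2π) = 492.5 Hz.
Step 3 — Parallel Q: Q = R/(ω₀L) = 1610/(3095·0.00629) = 82.71.
Step 4 — Bandwidth: Δω = ω₀/Q = 37.42 rad/s; BW = Δω/(2π) = 5.955 Hz.

(a) f₀ = 492.5 Hz  (b) Q = 82.71  (c) BW = 5.955 Hz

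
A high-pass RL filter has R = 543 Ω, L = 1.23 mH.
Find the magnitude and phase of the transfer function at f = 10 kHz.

Step 1 — Angular frequency: ω = 2π·1e+04 = 6.283e+04 rad/s.
Step 2 — Transfer function: H(jω) = jωL/(R + jωL).
Step 3 — Numerator jωL = j·77.28; denominator R + jωL = 543 + j77.28.
Step 4 — H = 0.01985 + j0.1395.
Step 5 — Magnitude: |H| = 0.1409 (-17.0 dB); phase: φ = 81.9°.

|H| = 0.1409 (-17.0 dB), φ = 81.9°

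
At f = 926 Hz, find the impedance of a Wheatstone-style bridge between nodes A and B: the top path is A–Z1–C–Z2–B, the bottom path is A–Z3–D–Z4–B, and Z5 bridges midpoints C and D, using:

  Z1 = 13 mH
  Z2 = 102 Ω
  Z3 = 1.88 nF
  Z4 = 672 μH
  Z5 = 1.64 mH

Step 1 — Angular frequency: ω = 2π·f = 2π·926 = 5818 rad/s.
Step 2 — Component impedances:
  Z1: Z = jωL = j·5818·0.013 = 0 + j75.64 Ω
  Z2: Z = R = 102 Ω
  Z3: Z = 1/(jωC) = -j/(ω·C) = 0 - j9.142e+04 Ω
  Z4: Z = jωL = j·5818·0.000672 = 0 + j3.91 Ω
  Z5: Z = jωL = j·5818·0.00164 = 0 + j9.542 Ω
Step 3 — Bridge requires nodal analysis (the Z5 bridge couples midpoints C and D, so the two paths cannot be reduced to a simple series/parallel combination). Setting node B to ground and injecting 1 A at node A, the 3-node admittance system at A, C, D solves to V_A = Z_AB = 1.746 + j88.94 Ω = 88.96∠88.9° Ω.

Z = 1.746 + j88.94 Ω = 88.96∠88.9° Ω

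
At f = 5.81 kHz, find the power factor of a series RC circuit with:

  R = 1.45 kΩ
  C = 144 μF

Step 1 — Angular frequency: ω = 2π·f = 2π·5810 = 3.651e+04 rad/s.
Step 2 — Component impedances:
  R: Z = R = 1450 Ω
  C: Z = 1/(jωC) = -j/(ω·C) = 0 - j0.1902 Ω
Step 3 — Series combination: Z_total = R + C = 1450 - j0.1902 Ω = 1450∠-0.0° Ω.
Step 4 — Power factor: PF = cos(φ) = Re(Z)/|Z| = 1450/1450 = 1.
Step 5 — Type: Im(Z) = -0.1902 ⇒ leading (phase φ = -0.0°).

PF = 1 (leading, φ = -0.0°)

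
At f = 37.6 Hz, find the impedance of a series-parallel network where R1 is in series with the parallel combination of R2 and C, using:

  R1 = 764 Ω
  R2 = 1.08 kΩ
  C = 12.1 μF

Step 1 — Angular frequency: ω = 2π·f = 2π·37.6 = 236.2 rad/s.
Step 2 — Component impedances:
  R1: Z = R = 764 Ω
  R2: Z = R = 1080 Ω
  C: Z = 1/(jωC) = -j/(ω·C) = 0 - j349.8 Ω
Step 3 — Parallel branch: R2 || C = 1/(1/R2 + 1/C) = 102.6 - j316.6 Ω.
Step 4 — Series with R1: Z_total = R1 + (R2 || C) = 866.6 - j316.6 Ω = 922.6∠-20.1° Ω.

Z = 866.6 - j316.6 Ω = 922.6∠-20.1° Ω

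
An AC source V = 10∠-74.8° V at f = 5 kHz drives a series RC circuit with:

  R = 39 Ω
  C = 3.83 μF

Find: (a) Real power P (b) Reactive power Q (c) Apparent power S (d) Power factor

Step 1 — Angular frequency: ω = 2π·f = 2π·5000 = 3.142e+04 rad/s.
Step 2 — Component impedances:
  R: Z = R = 39 Ω
  C: Z = 1/(jωC) = -j/(ω·C) = 0 - j8.311 Ω
Step 3 — Series combination: Z_total = R + C = 39 - j8.311 Ω = 39.88∠-12.0° Ω.
Step 4 — Source phasor: V = 10∠-74.8° V = 2.622 - j9.65 V.
Step 5 — Current: I = V / Z = 0.1147 - j0.223 A = 0.2508∠-62.8° A.
Step 6 — Complex power: S = V·I* = 2.453 - j0.5227 VA.
Step 7 — Real power: P = Re(S) = 2.453 W.
Step 8 — Reactive power: Q = Im(S) = -0.5227 VAR.
Step 9 — Apparent power: |S| = 2.508 VA.
Step 10 — Power factor: PF = P/|S| = 0.978 (leading).

(a) P = 2.453 W  (b) Q = -0.5227 VAR  (c) S = 2.508 VA  (d) PF = 0.978 (leading)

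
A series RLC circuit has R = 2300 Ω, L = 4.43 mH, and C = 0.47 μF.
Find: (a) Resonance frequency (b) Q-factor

Step 1 — Resonance condition Im(Z)=0 gives ω₀ = 1/√(LC).
Step 2 — ω₀ = 1/√(0.00443·4.7e-07) = 2.192e+04 rad/s.
Step 3 — f₀ = ω₀/(2π) = 3488 Hz.
Step 4 — Series Q: Q = ω₀L/R = 2.192e+04·0.00443/2300 = 0.04221.

(a) f₀ = 3488 Hz  (b) Q = 0.04221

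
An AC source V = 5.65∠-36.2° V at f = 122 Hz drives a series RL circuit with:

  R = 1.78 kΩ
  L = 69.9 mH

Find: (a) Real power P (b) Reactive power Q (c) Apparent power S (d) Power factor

Step 1 — Angular frequency: ω = 2π·f = 2π·122 = 766.5 rad/s.
Step 2 — Component impedances:
  R: Z = R = 1780 Ω
  L: Z = jωL = j·766.5·0.0699 = 0 + j53.58 Ω
Step 3 — Series combination: Z_total = R + L = 1780 + j53.58 Ω = 1781∠1.7° Ω.
Step 4 — Source phasor: V = 5.65∠-36.2° V = 4.559 - j3.337 V.
Step 5 — Current: I = V / Z = 0.002503 - j0.00195 A = 0.003173∠-37.9° A.
Step 6 — Complex power: S = V·I* = 0.01792 + j0.0005394 VA.
Step 7 — Real power: P = Re(S) = 0.01792 W.
Step 8 — Reactive power: Q = Im(S) = 0.0005394 VAR.
Step 9 — Apparent power: |S| = 0.01793 VA.
Step 10 — Power factor: PF = P/|S| = 0.9995 (lagging).

(a) P = 0.01792 W  (b) Q = 0.0005394 VAR  (c) S = 0.01793 VA  (d) PF = 0.9995 (lagging)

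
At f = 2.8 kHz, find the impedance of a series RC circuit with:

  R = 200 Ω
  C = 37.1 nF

Step 1 — Angular frequency: ω = 2π·f = 2π·2800 = 1.759e+04 rad/s.
Step 2 — Component impedances:
  R: Z = R = 200 Ω
  C: Z = 1/(jωC) = -j/(ω·C) = 0 - j1532 Ω
Step 3 — Series combination: Z_total = R + C = 200 - j1532 Ω = 1545∠-82.6° Ω.

Z = 200 - j1532 Ω = 1545∠-82.6° Ω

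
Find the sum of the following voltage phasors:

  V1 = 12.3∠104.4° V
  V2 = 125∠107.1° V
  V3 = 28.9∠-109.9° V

Step 1 — Convert each phasor to rectangular form:
  V1 = 12.3·(cos(104.4°) + j·sin(104.4°)) = -3.059 + j11.91 V
  V2 = 125·(cos(107.1°) + j·sin(107.1°)) = -36.76 + j119.5 V
  V3 = 28.9·(cos(-109.9°) + j·sin(-109.9°)) = -9.837 - j27.17 V
Step 2 — Sum components: V_total = -49.65 + j104.2 V.
Step 3 — Convert to polar: |V_total| = 115.4 V, ∠V_total = 115.5°.

V_total = 115.4∠115.5° V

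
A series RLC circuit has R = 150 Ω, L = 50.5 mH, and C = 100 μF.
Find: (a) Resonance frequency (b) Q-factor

Step 1 — Resonance condition Im(Z)=0 gives ω₀ = 1/√(LC).
Step 2 — ω₀ = 1/√(0.0505·0.0001) = 445 rad/s.
Step 3 — f₀ = ω₀/(2π) = 70.82 Hz.
Step 4 — Series Q: Q = ω₀L/R = 445·0.0505/150 = 0.1498.

(a) f₀ = 70.82 Hz  (b) Q = 0.1498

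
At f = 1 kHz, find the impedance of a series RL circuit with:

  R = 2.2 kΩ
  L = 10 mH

Step 1 — Angular frequency: ω = 2π·f = 2π·1000 = 6283 rad/s.
Step 2 — Component impedances:
  R: Z = R = 2200 Ω
  L: Z = jωL = j·6283·0.01 = 0 + j62.83 Ω
Step 3 — Series combination: Z_total = R + L = 2200 + j62.83 Ω = 2201∠1.6° Ω.

Z = 2200 + j62.83 Ω = 2201∠1.6° Ω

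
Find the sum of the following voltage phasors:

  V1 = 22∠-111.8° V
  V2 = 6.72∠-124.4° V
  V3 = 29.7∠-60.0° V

Step 1 — Convert each phasor to rectangular form:
  V1 = 22·(cos(-111.8°) + j·sin(-111.8°)) = -8.17 - j20.43 V
  V2 = 6.72·(cos(-124.4°) + j·sin(-124.4°)) = -3.797 - j5.545 V
  V3 = 29.7·(cos(-60.0°) + j·sin(-60.0°)) = 14.85 - j25.72 V
Step 2 — Sum components: V_total = 2.883 - j51.69 V.
Step 3 — Convert to polar: |V_total| = 51.77 V, ∠V_total = -86.8°.

V_total = 51.77∠-86.8° V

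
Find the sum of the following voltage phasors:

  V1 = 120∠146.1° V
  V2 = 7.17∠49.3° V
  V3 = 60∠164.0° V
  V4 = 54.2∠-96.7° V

Step 1 — Convert each phasor to rectangular form:
  V1 = 120·(cos(146.1°) + j·sin(146.1°)) = -99.6 + j66.93 V
  V2 = 7.17·(cos(49.3°) + j·sin(49.3°)) = 4.676 + j5.436 V
  V3 = 60·(cos(164.0°) + j·sin(164.0°)) = -57.68 + j16.54 V
  V4 = 54.2·(cos(-96.7°) + j·sin(-96.7°)) = -6.324 - j53.83 V
Step 2 — Sum components: V_total = -158.9 + j35.07 V.
Step 3 — Convert to polar: |V_total| = 162.7 V, ∠V_total = 167.6°.

V_total = 162.7∠167.6° V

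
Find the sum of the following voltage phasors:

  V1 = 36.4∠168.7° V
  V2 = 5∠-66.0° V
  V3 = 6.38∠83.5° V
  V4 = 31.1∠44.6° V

Step 1 — Convert each phasor to rectangular form:
  V1 = 36.4·(cos(168.7°) + j·sin(168.7°)) = -35.69 + j7.132 V
  V2 = 5·(cos(-66.0°) + j·sin(-66.0°)) = 2.034 - j4.568 V
  V3 = 6.38·(cos(83.5°) + j·sin(83.5°)) = 0.7222 + j6.339 V
  V4 = 31.1·(cos(44.6°) + j·sin(44.6°)) = 22.14 + j21.84 V
Step 2 — Sum components: V_total = -10.79 + j30.74 V.
Step 3 — Convert to polar: |V_total| = 32.58 V, ∠V_total = 109.3°.

V_total = 32.58∠109.3° V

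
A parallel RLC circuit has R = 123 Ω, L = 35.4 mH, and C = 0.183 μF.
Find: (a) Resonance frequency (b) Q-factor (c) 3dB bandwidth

Step 1 — Resonance: ω₀ = 1/√(LC) = 1/√(0.0354·1.83e-07) = 1.242e+04 rad/s.
Step 2 — f₀ = ω₀/(2π) = 1977 Hz.
Step 3 — Parallel Q: Q = R/(ω₀L) = 123/(1.242e+04·0.0354) = 0.2797.
Step 4 — Bandwidth: Δω = ω₀/Q = 4.443e+04 rad/s; BW = Δω/(2π) = 7071 Hz.

(a) f₀ = 1977 Hz  (b) Q = 0.2797  (c) BW = 7071 Hz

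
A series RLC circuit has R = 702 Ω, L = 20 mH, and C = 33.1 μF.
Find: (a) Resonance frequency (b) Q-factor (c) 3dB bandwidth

Step 1 — Resonance condition Im(Z)=0 gives ω₀ = 1/√(LC).
Step 2 — ω₀ = 1/√(0.02·3.31e-05) = 1229 rad/s.
Step 3 — f₀ = ω₀/(2π) = 195.6 Hz.
Step 4 — Series Q: Q = ω₀L/R = 1229·0.02/702 = 0.03502.
Step 5 — 3dB bandwidth: Δω = ω₀/Q = 3.51e+04 rad/s; BW = Δω/(2π) = 5586 Hz.

(a) f₀ = 195.6 Hz  (b) Q = 0.03502  (c) BW = 5586 Hz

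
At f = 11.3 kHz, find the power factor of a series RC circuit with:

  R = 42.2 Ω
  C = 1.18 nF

Step 1 — Angular frequency: ω = 2π·f = 2π·1.13e+04 = 7.1e+04 rad/s.
Step 2 — Component impedances:
  R: Z = R = 42.2 Ω
  C: Z = 1/(jωC) = -j/(ω·C) = 0 - j1.194e+04 Ω
Step 3 — Series combination: Z_total = R + C = 42.2 - j1.194e+04 Ω = 1.194e+04∠-89.8° Ω.
Step 4 — Power factor: PF = cos(φ) = Re(Z)/|Z| = 42.2/11936.1 = 0.003535.
Step 5 — Type: Im(Z) = -1.194e+04 ⇒ leading (phase φ = -89.8°).

PF = 0.003535 (leading, φ = -89.8°)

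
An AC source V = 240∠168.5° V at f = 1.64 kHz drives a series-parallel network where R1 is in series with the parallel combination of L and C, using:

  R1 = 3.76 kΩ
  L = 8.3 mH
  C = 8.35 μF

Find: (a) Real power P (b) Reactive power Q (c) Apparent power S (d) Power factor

Step 1 — Angular frequency: ω = 2π·f = 2π·1640 = 1.03e+04 rad/s.
Step 2 — Component impedances:
  R1: Z = R = 3760 Ω
  L: Z = jωL = j·1.03e+04·0.0083 = 0 + j85.53 Ω
  C: Z = 1/(jωC) = -j/(ω·C) = 0 - j11.62 Ω
Step 3 — Parallel branch: L || C = 1/(1/L + 1/C) = 0 - j13.45 Ω.
Step 4 — Series with R1: Z_total = R1 + (L || C) = 3760 - j13.45 Ω = 3760∠-0.2° Ω.
Step 5 — Source phasor: V = 240∠168.5° V = -235.2 + j47.85 V.
Step 6 — Current: I = V / Z = -0.06259 + j0.0125 A = 0.06383∠168.7° A.
Step 7 — Complex power: S = V·I* = 15.32 - j0.0548 VA.
Step 8 — Real power: P = Re(S) = 15.32 W.
Step 9 — Reactive power: Q = Im(S) = -0.0548 VAR.
Step 10 — Apparent power: |S| = 15.32 VA.
Step 11 — Power factor: PF = P/|S| = 1 (leading).

(a) P = 15.32 W  (b) Q = -0.0548 VAR  (c) S = 15.32 VA  (d) PF = 1 (leading)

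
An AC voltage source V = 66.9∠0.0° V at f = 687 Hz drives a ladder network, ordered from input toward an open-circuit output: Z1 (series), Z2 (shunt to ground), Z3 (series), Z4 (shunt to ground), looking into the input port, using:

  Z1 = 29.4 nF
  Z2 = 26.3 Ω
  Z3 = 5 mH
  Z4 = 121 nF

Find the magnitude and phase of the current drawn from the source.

Step 1 — Angular frequency: ω = 2π·f = 2π·687 = 4317 rad/s.
Step 2 — Component impedances:
  Z1: Z = 1/(jωC) = -j/(ω·C) = 0 - j7880 Ω
  Z2: Z = R = 26.3 Ω
  Z3: Z = jωL = j·4317·0.005 = 0 + j21.58 Ω
  Z4: Z = 1/(jωC) = -j/(ω·C) = 0 - j1915 Ω
Step 3 — Ladder network (open output): work backward from the far end, alternating series and parallel combinations. Z_in = 26.29 - j7880 Ω = 7880∠-89.8° Ω.
Step 4 — Source phasor: V = 66.9∠0.0° V = 66.9 V.
Step 5 — Ohm's law: I = V / Z_total = (66.9) / (26.29 - j7880) = 2.833e-05 + j0.00849 A.
Step 6 — Convert to polar: |I| = 0.00849 A, ∠I = 89.8°.

I = 0.00849∠89.8° A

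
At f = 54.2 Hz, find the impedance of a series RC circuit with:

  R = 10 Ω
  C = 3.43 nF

Step 1 — Angular frequency: ω = 2π·f = 2π·54.2 = 340.5 rad/s.
Step 2 — Component impedances:
  R: Z = R = 10 Ω
  C: Z = 1/(jωC) = -j/(ω·C) = 0 - j8.561e+05 Ω
Step 3 — Series combination: Z_total = R + C = 10 - j8.561e+05 Ω = 8.561e+05∠-90.0° Ω.

Z = 10 - j8.561e+05 Ω = 8.561e+05∠-90.0° Ω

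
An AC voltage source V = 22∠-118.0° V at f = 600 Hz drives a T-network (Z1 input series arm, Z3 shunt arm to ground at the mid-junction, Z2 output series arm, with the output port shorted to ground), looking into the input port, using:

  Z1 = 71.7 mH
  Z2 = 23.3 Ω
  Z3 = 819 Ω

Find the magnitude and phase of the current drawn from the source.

Step 1 — Angular frequency: ω = 2π·f = 2π·600 = 3770 rad/s.
Step 2 — Component impedances:
  Z1: Z = jωL = j·3770·0.0717 = 0 + j270.3 Ω
  Z2: Z = R = 23.3 Ω
  Z3: Z = R = 819 Ω
Step 3 — With the output port shorted to ground, the output series arm Z2 runs from the junction to ground; the shunt arm Z3 also runs from the junction to ground. They appear in parallel: Z3 || Z2 = 22.66 Ω.
Step 4 — Series with input arm Z1: Z_in = Z1 + (Z3 || Z2) = 22.66 + j270.3 Ω = 271.3∠85.2° Ω.
Step 5 — Source phasor: V = 22∠-118.0° V = -10.33 - j19.42 V.
Step 6 — Ohm's law: I = V / Z_total = (-10.33 - j19.42) / (22.66 + j270.3) = -0.07454 + j0.03196 A.
Step 7 — Convert to polar: |I| = 0.08111 A, ∠I = 156.8°.

I = 0.08111∠156.8° A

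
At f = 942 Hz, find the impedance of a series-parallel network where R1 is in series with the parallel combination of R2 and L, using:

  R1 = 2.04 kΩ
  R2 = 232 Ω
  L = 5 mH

Step 1 — Angular frequency: ω = 2π·f = 2π·942 = 5919 rad/s.
Step 2 — Component impedances:
  R1: Z = R = 2040 Ω
  R2: Z = R = 232 Ω
  L: Z = jωL = j·5919·0.005 = 0 + j29.59 Ω
Step 3 — Parallel branch: R2 || L = 1/(1/R2 + 1/L) = 3.715 + j29.12 Ω.
Step 4 — Series with R1: Z_total = R1 + (R2 || L) = 2044 + j29.12 Ω = 2044∠0.8° Ω.

Z = 2044 + j29.12 Ω = 2044∠0.8° Ω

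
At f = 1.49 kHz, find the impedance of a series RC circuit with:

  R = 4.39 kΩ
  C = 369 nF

Step 1 — Angular frequency: ω = 2π·f = 2π·1490 = 9362 rad/s.
Step 2 — Component impedances:
  R: Z = R = 4390 Ω
  C: Z = 1/(jωC) = -j/(ω·C) = 0 - j289.5 Ω
Step 3 — Series combination: Z_total = R + C = 4390 - j289.5 Ω = 4400∠-3.8° Ω.

Z = 4390 - j289.5 Ω = 4400∠-3.8° Ω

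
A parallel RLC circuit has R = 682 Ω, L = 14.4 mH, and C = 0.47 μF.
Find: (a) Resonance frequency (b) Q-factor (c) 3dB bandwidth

Step 1 — Resonance: ω₀ = 1/√(LC) = 1/√(0.0144·4.7e-07) = 1.216e+04 rad/s.
Step 2 — f₀ = ω₀/(2π) = 1935 Hz.
Step 3 — Parallel Q: Q = R/(ω₀L) = 682/(1.216e+04·0.0144) = 3.896.
Step 4 — Bandwidth: Δω = ω₀/Q = 3120 rad/s; BW = Δω/(2π) = 496.5 Hz.

(a) f₀ = 1935 Hz  (b) Q = 3.896  (c) BW = 496.5 Hz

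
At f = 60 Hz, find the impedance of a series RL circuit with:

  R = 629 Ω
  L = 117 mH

Step 1 — Angular frequency: ω = 2π·f = 2π·60 = 377 rad/s.
Step 2 — Component impedances:
  R: Z = R = 629 Ω
  L: Z = jωL = j·377·0.117 = 0 + j44.11 Ω
Step 3 — Series combination: Z_total = R + L = 629 + j44.11 Ω = 630.5∠4.0° Ω.

Z = 629 + j44.11 Ω = 630.5∠4.0° Ω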